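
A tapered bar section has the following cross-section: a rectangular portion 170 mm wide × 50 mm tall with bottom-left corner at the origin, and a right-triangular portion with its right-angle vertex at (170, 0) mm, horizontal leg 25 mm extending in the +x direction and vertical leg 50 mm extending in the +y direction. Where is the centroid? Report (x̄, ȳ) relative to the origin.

Part | A | x̄ᵢ | ȳᵢ | A·x̄ᵢ | A·ȳᵢ
rectangular portion | 8500.00 | 85.00 | 25.00 | 722500.00 | 212500.00
triangular portion | 625.00 | 178.33 | 16.67 | 111458.33 | 10416.67
Σ | 9125.00 |  |  | 833958.33 | 222916.67
x̄ = 833958.33 / 9125.00 = 91.39 mm
ȳ = 222916.67 / 9125.00 = 24.43 mm

x̄ = 91.39 mm, ȳ = 24.43 mm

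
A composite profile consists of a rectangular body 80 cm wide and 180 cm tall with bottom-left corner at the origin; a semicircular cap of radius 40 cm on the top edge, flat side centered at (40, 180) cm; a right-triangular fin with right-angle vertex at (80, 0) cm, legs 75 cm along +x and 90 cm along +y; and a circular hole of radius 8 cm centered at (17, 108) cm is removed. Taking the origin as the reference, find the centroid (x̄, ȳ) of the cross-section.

Part | A | x̄ᵢ | ȳᵢ | A·x̄ᵢ | A·ȳᵢ
rectangular body | 14400.00 | 40.00 | 90.00 | 576000.00 | 1296000.00
semicircular top | 2513.27 | 40.00 | 196.98 | 100530.96 | 495056.01
triangular fin | 3375.00 | 105.00 | 30.00 | 354375.00 | 101250.00
hole | -201.06 | 17.00 | 108.00 | -3418.05 | -21714.69
Σ | 20087.21 |  |  | 1027487.91 | 1870591.32
x̄ = 1027487.91 / 20087.21 = 51.15 cm
ȳ = 1870591.32 / 20087.21 = 93.12 cm

x̄ = 51.15 cm, ȳ = 93.12 cm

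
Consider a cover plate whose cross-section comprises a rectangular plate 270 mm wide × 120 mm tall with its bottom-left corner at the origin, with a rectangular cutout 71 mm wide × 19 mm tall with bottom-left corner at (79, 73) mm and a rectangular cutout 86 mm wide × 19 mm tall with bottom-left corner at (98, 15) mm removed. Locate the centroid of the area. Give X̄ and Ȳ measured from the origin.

X̄ = 135.61 mm, Ȳ = 60.94 mm

plate: A = 270 × 120 = 32400.00, centroid at (135.00, 60.00).
hole 1: A = −(71 × 19) = -1349.00, centroid at (114.50, 82.50).
hole 2: A = −(86 × 19) = -1634.00, centroid at (141.00, 24.50).
ΣA = 29417.00 mm², ΣAX̄ = 3989145.50 mm³, ΣAȲ = 1792674.50 mm³.
X̄ = 3989145.50/29417.00 = 135.61 mm; Ȳ = 1792674.50/29417.00 = 60.94 mm.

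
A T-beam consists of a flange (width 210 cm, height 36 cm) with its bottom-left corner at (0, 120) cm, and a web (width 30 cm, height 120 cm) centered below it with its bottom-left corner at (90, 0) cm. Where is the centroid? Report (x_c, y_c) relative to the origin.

x_c = 105.00 cm, y_c = 112.84 cm

Part | A | x̄ᵢ | ȳᵢ | A·x̄ᵢ | A·ȳᵢ
web | 3600.00 | 105.00 | 60.00 | 378000.00 | 216000.00
flange | 7560.00 | 105.00 | 138.00 | 793800.00 | 1043280.00
Σ | 11160.00 |  |  | 1171800.00 | 1259280.00
x_c = 1171800.00 / 11160.00 = 105.00 cm
y_c = 1259280.00 / 11160.00 = 112.84 cm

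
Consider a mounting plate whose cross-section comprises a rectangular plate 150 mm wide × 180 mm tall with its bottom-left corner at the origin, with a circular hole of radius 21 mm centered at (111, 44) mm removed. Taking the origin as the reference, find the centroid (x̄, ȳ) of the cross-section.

plate: A = 150 × 180 = 27000.00, centroid at (75.00, 90.00).
hole: A = −π·21² = -1385.44, centroid at (111.00, 44.00).
ΣA = 25614.56 mm², ΣAx̄ = 1871215.90 mm³, ΣAȳ = 2369040.54 mm³.
x̄ = 1871215.90/25614.56 = 73.05 mm; ȳ = 2369040.54/25614.56 = 92.49 mm.

x̄ = 73.05 mm, ȳ = 92.49 mm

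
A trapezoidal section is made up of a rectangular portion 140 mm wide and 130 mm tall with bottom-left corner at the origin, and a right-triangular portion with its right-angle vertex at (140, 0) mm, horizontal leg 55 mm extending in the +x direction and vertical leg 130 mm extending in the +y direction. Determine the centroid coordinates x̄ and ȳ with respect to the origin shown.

x̄ = 84.50 mm, ȳ = 61.44 mm

rectangular portion: A = 140 × 130 = 18200.00, centroid at (70.00, 65.00).
triangular portion: A = ½·55·130 = 3575.00, centroid at (158.33, 43.33).
ΣA = 21775.00 mm²
ΣAx̄ = (18200.00)(70.00) + (3575.00)(158.33) = 1840041.67 mm³
ΣAȳ = (18200.00)(65.00) + (3575.00)(43.33) = 1337916.67 mm³
x̄ = 1840041.67 / 21775.00 = 84.50 mm
ȳ = 1337916.67 / 21775.00 = 61.44 mm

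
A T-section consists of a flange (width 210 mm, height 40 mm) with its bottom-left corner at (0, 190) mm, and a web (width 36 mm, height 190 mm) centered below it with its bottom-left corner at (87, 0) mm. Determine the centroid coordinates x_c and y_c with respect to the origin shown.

x_c = 105.00 mm, y_c = 158.39 mm

Part | A | x̄ᵢ | ȳᵢ | A·x̄ᵢ | A·ȳᵢ
web | 6840.00 | 105.00 | 95.00 | 718200.00 | 649800.00
flange | 8400.00 | 105.00 | 210.00 | 882000.00 | 1764000.00
Σ | 15240.00 |  |  | 1600200.00 | 2413800.00
x_c = 1600200.00 / 15240.00 = 105.00 mm
y_c = 2413800.00 / 15240.00 = 158.39 mm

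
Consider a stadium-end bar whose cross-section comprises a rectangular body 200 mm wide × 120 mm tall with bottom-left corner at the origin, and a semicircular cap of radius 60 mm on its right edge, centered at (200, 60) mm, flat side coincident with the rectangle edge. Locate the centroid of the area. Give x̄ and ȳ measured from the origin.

Part | A | x̄ᵢ | ȳᵢ | A·x̄ᵢ | A·ȳᵢ
rectangular body | 24000.00 | 100.00 | 60.00 | 2400000.00 | 1440000.00
semicircular end | 5654.87 | 225.46 | 60.00 | 1274973.36 | 339292.01
Σ | 29654.87 |  |  | 3674973.36 | 1779292.01
x̄ = 3674973.36 / 29654.87 = 123.92 mm
ȳ = 1779292.01 / 29654.87 = 60.00 mm

x̄ = 123.92 mm, ȳ = 60.00 mm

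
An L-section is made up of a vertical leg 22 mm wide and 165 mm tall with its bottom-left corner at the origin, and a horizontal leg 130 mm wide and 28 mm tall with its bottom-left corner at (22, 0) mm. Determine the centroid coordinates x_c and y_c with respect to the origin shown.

x_c = 49.05 mm, y_c = 48.20 mm

vertical leg: A = 22 × 165 = 3630.00, centroid at (11.00, 82.50).
horizontal leg: A = 130 × 28 = 3640.00, centroid at (87.00, 14.00).
ΣA = 7270.00 mm², ΣAx_c = 356610.00 mm³, ΣAy_c = 350435.00 mm³.
x_c = 356610.00/7270.00 = 49.05 mm; y_c = 350435.00/7270.00 = 48.20 mm.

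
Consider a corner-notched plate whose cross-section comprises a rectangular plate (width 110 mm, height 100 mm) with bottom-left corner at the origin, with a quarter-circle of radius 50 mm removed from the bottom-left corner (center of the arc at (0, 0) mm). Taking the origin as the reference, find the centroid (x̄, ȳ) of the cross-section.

x̄ = 62.34 mm, ȳ = 56.25 mm

plate: A = 110 × 100 = 11000.00, centroid at (55.00, 50.00).
removed quarter-circle: A = −¼π·50² = -1963.50, centroid at (21.22, 21.22).
ΣA = 9036.50 mm²
ΣAx̄ = (11000.00)(55.00) + (-1963.50)(21.22) = 563333.33 mm³
ΣAȳ = (11000.00)(50.00) + (-1963.50)(21.22) = 508333.33 mm³
x̄ = 563333.33 / 9036.50 = 62.34 mm
ȳ = 508333.33 / 9036.50 = 56.25 mm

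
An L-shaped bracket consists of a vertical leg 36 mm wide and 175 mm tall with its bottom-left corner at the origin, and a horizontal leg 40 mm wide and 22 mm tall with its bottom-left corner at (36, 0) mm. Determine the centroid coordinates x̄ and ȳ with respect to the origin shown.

x̄ = 22.66 mm, ȳ = 78.12 mm

Part | A | x̄ᵢ | ȳᵢ | A·x̄ᵢ | A·ȳᵢ
vertical leg | 6300.00 | 18.00 | 87.50 | 113400.00 | 551250.00
horizontal leg | 880.00 | 56.00 | 11.00 | 49280.00 | 9680.00
Σ | 7180.00 |  |  | 162680.00 | 560930.00
x̄ = 162680.00 / 7180.00 = 22.66 mm
ȳ = 560930.00 / 7180.00 = 78.12 mm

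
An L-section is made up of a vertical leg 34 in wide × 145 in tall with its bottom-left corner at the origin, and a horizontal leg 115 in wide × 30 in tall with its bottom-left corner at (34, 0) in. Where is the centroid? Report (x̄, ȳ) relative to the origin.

x̄ = 47.67 in, ȳ = 48.83 in

vertical leg: A = 34 × 145 = 4930.00, centroid at (17.00, 72.50).
horizontal leg: A = 115 × 30 = 3450.00, centroid at (91.50, 15.00).
ΣA = 8380.00 in², ΣAx̄ = 399485.00 in³, ΣAȳ = 409175.00 in³.
x̄ = 399485.00/8380.00 = 47.67 in; ȳ = 409175.00/8380.00 = 48.83 in.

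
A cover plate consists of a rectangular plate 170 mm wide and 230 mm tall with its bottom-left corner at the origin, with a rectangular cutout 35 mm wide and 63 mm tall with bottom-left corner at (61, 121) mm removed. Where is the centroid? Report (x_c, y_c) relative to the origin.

x_c = 85.39 mm, y_c = 112.76 mm

plate: A = 170 × 230 = 39100.00, centroid at (85.00, 115.00).
hole: A = −(35 × 63) = -2205.00, centroid at (78.50, 152.50).
ΣA = 36895.00 mm²
ΣAx_c = (39100.00)(85.00) + (-2205.00)(78.50) = 3150407.50 mm³
ΣAy_c = (39100.00)(115.00) + (-2205.00)(152.50) = 4160237.50 mm³
x_c = 3150407.50 / 36895.00 = 85.39 mm
y_c = 4160237.50 / 36895.00 = 112.76 mm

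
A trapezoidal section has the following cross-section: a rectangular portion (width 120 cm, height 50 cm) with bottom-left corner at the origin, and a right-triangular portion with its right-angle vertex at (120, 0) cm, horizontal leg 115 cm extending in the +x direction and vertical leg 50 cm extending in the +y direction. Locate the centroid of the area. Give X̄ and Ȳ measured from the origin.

rectangular portion: A = 120 × 50 = 6000.00, centroid at (60.00, 25.00).
triangular portion: A = ½·115·50 = 2875.00, centroid at (158.33, 16.67).
ΣA = 8875.00 cm², ΣAX̄ = 815208.33 cm³, ΣAȲ = 197916.67 cm³.
X̄ = 815208.33/8875.00 = 91.85 cm; Ȳ = 197916.67/8875.00 = 22.30 cm.

X̄ = 91.85 cm, Ȳ = 22.30 cm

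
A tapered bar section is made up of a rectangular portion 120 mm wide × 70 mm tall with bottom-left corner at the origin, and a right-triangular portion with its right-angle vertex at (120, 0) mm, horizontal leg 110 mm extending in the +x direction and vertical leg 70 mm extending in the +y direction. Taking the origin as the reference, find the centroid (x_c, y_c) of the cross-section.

rectangular portion: A = 120 × 70 = 8400.00, centroid at (60.00, 35.00).
triangular portion: A = ½·110·70 = 3850.00, centroid at (156.67, 23.33).
ΣA = 12250.00 mm², ΣAx_c = 1107166.67 mm³, ΣAy_c = 383833.33 mm³.
x_c = 1107166.67/12250.00 = 90.38 mm; y_c = 383833.33/12250.00 = 31.33 mm.

x_c = 90.38 mm, y_c = 31.33 mm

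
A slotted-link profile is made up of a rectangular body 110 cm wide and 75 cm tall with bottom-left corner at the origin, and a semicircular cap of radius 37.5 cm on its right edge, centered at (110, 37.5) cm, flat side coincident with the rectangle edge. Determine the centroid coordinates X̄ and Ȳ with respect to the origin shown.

X̄ = 69.98 cm, Ȳ = 37.50 cm

rectangular body: A = 110 × 75 = 8250.00, centroid at (55.00, 37.50).
semicircular end: A = ½π·37.5² = 2208.93, centroid at (125.92, 37.50).
ΣA = 10458.93 cm²
ΣAX̄ = (8250.00)(55.00) + (2208.93)(125.92) = 731888.81 cm³
ΣAȲ = (8250.00)(37.50) + (2208.93)(37.50) = 392209.96 cm³
X̄ = 731888.81 / 10458.93 = 69.98 cm
Ȳ = 392209.96 / 10458.93 = 37.50 cm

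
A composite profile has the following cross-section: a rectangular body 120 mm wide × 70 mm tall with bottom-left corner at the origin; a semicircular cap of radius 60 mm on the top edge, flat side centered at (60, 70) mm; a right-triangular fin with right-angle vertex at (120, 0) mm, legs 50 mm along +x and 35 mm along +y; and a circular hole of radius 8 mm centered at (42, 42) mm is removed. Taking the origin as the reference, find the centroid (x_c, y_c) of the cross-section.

Part | A | x̄ᵢ | ȳᵢ | A·x̄ᵢ | A·ȳᵢ
rectangular body | 8400.00 | 60.00 | 35.00 | 504000.00 | 294000.00
semicircular top | 5654.87 | 60.00 | 95.46 | 339292.01 | 539840.67
triangular fin | 875.00 | 136.67 | 11.67 | 119583.33 | 10208.33
hole | -201.06 | 42.00 | 42.00 | -8444.60 | -8444.60
Σ | 14728.80 |  |  | 954430.74 | 835604.41
x_c = 954430.74 / 14728.80 = 64.80 mm
y_c = 835604.41 / 14728.80 = 56.73 mm

x_c = 64.80 mm, y_c = 56.73 mm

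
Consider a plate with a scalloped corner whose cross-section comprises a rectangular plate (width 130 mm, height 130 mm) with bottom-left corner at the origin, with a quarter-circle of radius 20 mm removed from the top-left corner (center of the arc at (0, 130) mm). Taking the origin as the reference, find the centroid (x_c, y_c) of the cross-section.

x_c = 66.07 mm, y_c = 63.93 mm

plate: A = 130 × 130 = 16900.00, centroid at (65.00, 65.00).
removed quarter-circle: A = −¼π·20² = -314.16, centroid at (8.49, 121.51).
ΣA = 16585.84 mm²
ΣAx_c = (16900.00)(65.00) + (-314.16)(8.49) = 1095833.33 mm³
ΣAy_c = (16900.00)(65.00) + (-314.16)(121.51) = 1060325.96 mm³
x_c = 1095833.33 / 16585.84 = 66.07 mm
y_c = 1060325.96 / 16585.84 = 63.93 mm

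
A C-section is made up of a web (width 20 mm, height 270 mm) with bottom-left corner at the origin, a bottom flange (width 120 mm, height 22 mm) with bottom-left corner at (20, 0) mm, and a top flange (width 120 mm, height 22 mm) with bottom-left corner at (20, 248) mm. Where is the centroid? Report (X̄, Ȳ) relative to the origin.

web: A = 20 × 270 = 5400.00, centroid at (10.00, 135.00).
bottom flange: A = 120 × 22 = 2640.00, centroid at (80.00, 11.00).
top flange: A = 120 × 22 = 2640.00, centroid at (80.00, 259.00).
ΣA = 10680.00 mm², ΣAX̄ = 476400.00 mm³, ΣAȲ = 1441800.00 mm³.
X̄ = 476400.00/10680.00 = 44.61 mm; Ȳ = 1441800.00/10680.00 = 135.00 mm.

X̄ = 44.61 mm, Ȳ = 135.00 mm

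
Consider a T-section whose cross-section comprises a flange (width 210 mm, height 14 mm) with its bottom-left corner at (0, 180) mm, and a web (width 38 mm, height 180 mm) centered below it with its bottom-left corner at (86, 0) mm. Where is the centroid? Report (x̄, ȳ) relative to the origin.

x̄ = 105.00 mm, ȳ = 119.16 mm

web: A = 38 × 180 = 6840.00, centroid at (105.00, 90.00).
flange: A = 210 × 14 = 2940.00, centroid at (105.00, 187.00).
ΣA = 9780.00 mm², ΣAx̄ = 1026900.00 mm³, ΣAȳ = 1165380.00 mm³.
x̄ = 1026900.00/9780.00 = 105.00 mm; ȳ = 1165380.00/9780.00 = 119.16 mm.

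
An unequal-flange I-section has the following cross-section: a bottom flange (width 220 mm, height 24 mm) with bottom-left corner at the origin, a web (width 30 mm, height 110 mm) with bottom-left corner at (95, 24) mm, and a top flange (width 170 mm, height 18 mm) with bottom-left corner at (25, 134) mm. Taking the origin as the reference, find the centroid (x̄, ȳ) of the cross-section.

x̄ = 110.00 mm, ȳ = 65.43 mm

bottom flange: A = 220 × 24 = 5280.00, centroid at (110.00, 12.00).
web: A = 30 × 110 = 3300.00, centroid at (110.00, 79.00).
top flange: A = 170 × 18 = 3060.00, centroid at (110.00, 143.00).
ΣA = 11640.00 mm², ΣAx̄ = 1280400.00 mm³, ΣAȳ = 761640.00 mm³.
x̄ = 1280400.00/11640.00 = 110.00 mm; ȳ = 761640.00/11640.00 = 65.43 mm.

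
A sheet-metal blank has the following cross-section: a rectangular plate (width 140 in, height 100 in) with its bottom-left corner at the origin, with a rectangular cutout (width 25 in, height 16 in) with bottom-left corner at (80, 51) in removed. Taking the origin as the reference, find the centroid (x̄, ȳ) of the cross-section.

plate: A = 140 × 100 = 14000.00, centroid at (70.00, 50.00).
hole: A = −(25 × 16) = -400.00, centroid at (92.50, 59.00).
ΣA = 13600.00 in², ΣAx̄ = 943000.00 in³, ΣAȳ = 676400.00 in³.
x̄ = 943000.00/13600.00 = 69.34 in; ȳ = 676400.00/13600.00 = 49.74 in.

x̄ = 69.34 in, ȳ = 49.74 in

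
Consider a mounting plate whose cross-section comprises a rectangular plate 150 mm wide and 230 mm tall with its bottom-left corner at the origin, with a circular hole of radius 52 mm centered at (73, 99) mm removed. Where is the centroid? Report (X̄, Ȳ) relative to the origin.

plate: A = 150 × 230 = 34500.00, centroid at (75.00, 115.00).
hole: A = −π·52² = -8494.87, centroid at (73.00, 99.00).
ΣA = 26005.13 mm²
ΣAX̄ = (34500.00)(75.00) + (-8494.87)(73.00) = 1967374.74 mm³
ΣAȲ = (34500.00)(115.00) + (-8494.87)(99.00) = 3126508.21 mm³
X̄ = 1967374.74 / 26005.13 = 75.65 mm
Ȳ = 3126508.21 / 26005.13 = 120.23 mm

X̄ = 75.65 mm, Ȳ = 120.23 mm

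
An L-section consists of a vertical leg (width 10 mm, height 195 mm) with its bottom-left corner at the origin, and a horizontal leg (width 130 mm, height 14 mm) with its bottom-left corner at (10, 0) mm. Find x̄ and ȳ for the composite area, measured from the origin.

vertical leg: A = 10 × 195 = 1950.00, centroid at (5.00, 97.50).
horizontal leg: A = 130 × 14 = 1820.00, centroid at (75.00, 7.00).
ΣA = 3770.00 mm²
ΣAx̄ = (1950.00)(5.00) + (1820.00)(75.00) = 146250.00 mm³
ΣAȳ = (1950.00)(97.50) + (1820.00)(7.00) = 202865.00 mm³
x̄ = 146250.00 / 3770.00 = 38.79 mm
ȳ = 202865.00 / 3770.00 = 53.81 mm

x̄ = 38.79 mm, ȳ = 53.81 mm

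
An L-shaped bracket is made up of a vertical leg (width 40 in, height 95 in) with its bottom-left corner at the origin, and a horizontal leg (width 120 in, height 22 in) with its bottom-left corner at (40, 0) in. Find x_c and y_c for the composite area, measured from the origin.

Part | A | x̄ᵢ | ȳᵢ | A·x̄ᵢ | A·ȳᵢ
vertical leg | 3800.00 | 20.00 | 47.50 | 76000.00 | 180500.00
horizontal leg | 2640.00 | 100.00 | 11.00 | 264000.00 | 29040.00
Σ | 6440.00 |  |  | 340000.00 | 209540.00
x_c = 340000.00 / 6440.00 = 52.80 in
y_c = 209540.00 / 6440.00 = 32.54 in

x_c = 52.80 in, y_c = 32.54 in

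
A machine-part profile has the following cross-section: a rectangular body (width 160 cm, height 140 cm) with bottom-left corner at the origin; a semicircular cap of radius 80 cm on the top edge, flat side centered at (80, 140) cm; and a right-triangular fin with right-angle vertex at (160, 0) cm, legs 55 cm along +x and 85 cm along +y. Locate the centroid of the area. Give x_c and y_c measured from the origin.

x_c = 86.61 cm, y_c = 97.24 cm

rectangular body: A = 160 × 140 = 22400.00, centroid at (80.00, 70.00).
semicircular top: A = ½π·80² = 10053.10, centroid at (80.00, 173.95).
triangular fin: A = ½·55·85 = 2337.50, centroid at (178.33, 28.33).
ΣA = 34790.60 cm²
ΣAx_c = (22400.00)(80.00) + (10053.10)(80.00) + (2337.50)(178.33) = 3013101.89 cm³
ΣAy_c = (22400.00)(70.00) + (10053.10)(173.95) + (2337.50)(28.33) = 3382996.01 cm³
x_c = 3013101.89 / 34790.60 = 86.61 cm
y_c = 3382996.01 / 34790.60 = 97.24 cm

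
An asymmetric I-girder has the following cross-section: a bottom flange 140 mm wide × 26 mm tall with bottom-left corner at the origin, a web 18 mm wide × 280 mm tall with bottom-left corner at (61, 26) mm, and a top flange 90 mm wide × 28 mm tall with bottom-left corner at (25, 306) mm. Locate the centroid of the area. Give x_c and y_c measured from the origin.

x_c = 70.00 mm, y_c = 150.93 mm

bottom flange: A = 140 × 26 = 3640.00, centroid at (70.00, 13.00).
web: A = 18 × 280 = 5040.00, centroid at (70.00, 166.00).
top flange: A = 90 × 28 = 2520.00, centroid at (70.00, 320.00).
ΣA = 11200.00 mm², ΣAx_c = 784000.00 mm³, ΣAy_c = 1690360.00 mm³.
x_c = 784000.00/11200.00 = 70.00 mm; y_c = 1690360.00/11200.00 = 150.93 mm.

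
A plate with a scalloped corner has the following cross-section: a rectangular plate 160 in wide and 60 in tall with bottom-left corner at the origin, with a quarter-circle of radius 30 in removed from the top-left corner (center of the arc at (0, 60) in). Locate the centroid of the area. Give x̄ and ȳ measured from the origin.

plate: A = 160 × 60 = 9600.00, centroid at (80.00, 30.00).
removed quarter-circle: A = −¼π·30² = -706.86, centroid at (12.73, 47.27).
ΣA = 8893.14 in², ΣAx̄ = 759000.00 in³, ΣAȳ = 254588.50 in³.
x̄ = 759000.00/8893.14 = 85.35 in; ȳ = 254588.50/8893.14 = 28.63 in.

x̄ = 85.35 in, ȳ = 28.63 in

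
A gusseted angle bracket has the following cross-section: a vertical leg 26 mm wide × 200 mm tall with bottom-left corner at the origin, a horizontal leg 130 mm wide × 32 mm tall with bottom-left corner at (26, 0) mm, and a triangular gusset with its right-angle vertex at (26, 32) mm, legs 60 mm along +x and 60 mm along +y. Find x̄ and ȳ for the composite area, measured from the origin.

vertical leg: A = 26 × 200 = 5200.00, centroid at (13.00, 100.00).
horizontal leg: A = 130 × 32 = 4160.00, centroid at (91.00, 16.00).
gusset: A = ½·60·60 = 1800.00, centroid at (46.00, 52.00).
ΣA = 11160.00 mm², ΣAx̄ = 528960.00 mm³, ΣAȳ = 680160.00 mm³.
x̄ = 528960.00/11160.00 = 47.40 mm; ȳ = 680160.00/11160.00 = 60.95 mm.

x̄ = 47.40 mm, ȳ = 60.95 mm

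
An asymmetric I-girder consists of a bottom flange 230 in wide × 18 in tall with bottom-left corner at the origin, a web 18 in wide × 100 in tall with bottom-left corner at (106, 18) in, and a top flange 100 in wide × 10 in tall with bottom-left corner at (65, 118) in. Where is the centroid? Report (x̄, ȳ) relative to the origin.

x̄ = 115.00 in, ȳ = 40.73 in

Part | A | x̄ᵢ | ȳᵢ | A·x̄ᵢ | A·ȳᵢ
bottom flange | 4140.00 | 115.00 | 9.00 | 476100.00 | 37260.00
web | 1800.00 | 115.00 | 68.00 | 207000.00 | 122400.00
top flange | 1000.00 | 115.00 | 123.00 | 115000.00 | 123000.00
Σ | 6940.00 |  |  | 798100.00 | 282660.00
x̄ = 798100.00 / 6940.00 = 115.00 in
ȳ = 282660.00 / 6940.00 = 40.73 in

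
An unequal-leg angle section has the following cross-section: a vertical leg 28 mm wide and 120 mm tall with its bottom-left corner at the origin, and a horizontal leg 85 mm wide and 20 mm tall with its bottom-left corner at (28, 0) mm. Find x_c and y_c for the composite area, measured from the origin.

vertical leg: A = 28 × 120 = 3360.00, centroid at (14.00, 60.00).
horizontal leg: A = 85 × 20 = 1700.00, centroid at (70.50, 10.00).
ΣA = 5060.00 mm²
ΣAx_c = (3360.00)(14.00) + (1700.00)(70.50) = 166890.00 mm³
ΣAy_c = (3360.00)(60.00) + (1700.00)(10.00) = 218600.00 mm³
x_c = 166890.00 / 5060.00 = 32.98 mm
y_c = 218600.00 / 5060.00 = 43.20 mm

x_c = 32.98 mm, y_c = 43.20 mm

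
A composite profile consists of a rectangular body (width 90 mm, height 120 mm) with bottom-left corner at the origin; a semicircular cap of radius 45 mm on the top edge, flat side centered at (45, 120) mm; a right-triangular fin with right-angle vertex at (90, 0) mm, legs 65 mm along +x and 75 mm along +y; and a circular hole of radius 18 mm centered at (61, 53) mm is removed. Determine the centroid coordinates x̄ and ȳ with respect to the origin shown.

rectangular body: A = 90 × 120 = 10800.00, centroid at (45.00, 60.00).
semicircular top: A = ½π·45² = 3180.86, centroid at (45.00, 139.10).
triangular fin: A = ½·65·75 = 2437.50, centroid at (111.67, 25.00).
hole: A = −π·18² = -1017.88, centroid at (61.00, 53.00).
ΣA = 15400.49 mm², ΣAx̄ = 839235.88 mm³, ΣAȳ = 1097443.58 mm³.
x̄ = 839235.88/15400.49 = 54.49 mm; ȳ = 1097443.58/15400.49 = 71.26 mm.

x̄ = 54.49 mm, ȳ = 71.26 mm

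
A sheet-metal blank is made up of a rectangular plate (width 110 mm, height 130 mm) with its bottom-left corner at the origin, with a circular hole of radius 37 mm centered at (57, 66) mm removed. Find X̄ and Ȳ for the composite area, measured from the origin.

plate: A = 110 × 130 = 14300.00, centroid at (55.00, 65.00).
hole: A = −π·37² = -4300.84, centroid at (57.00, 66.00).
ΣA = 9999.16 mm²
ΣAX̄ = (14300.00)(55.00) + (-4300.84)(57.00) = 541352.10 mm³
ΣAȲ = (14300.00)(65.00) + (-4300.84)(66.00) = 645644.54 mm³
X̄ = 541352.10 / 9999.16 = 54.14 mm
Ȳ = 645644.54 / 9999.16 = 64.57 mm

X̄ = 54.14 mm, Ȳ = 64.57 mm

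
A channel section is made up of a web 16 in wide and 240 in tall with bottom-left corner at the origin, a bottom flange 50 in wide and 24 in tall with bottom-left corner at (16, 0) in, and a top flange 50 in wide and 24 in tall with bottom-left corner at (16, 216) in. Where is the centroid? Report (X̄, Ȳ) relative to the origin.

X̄ = 20.69 in, Ȳ = 120.00 in

web: A = 16 × 240 = 3840.00, centroid at (8.00, 120.00).
bottom flange: A = 50 × 24 = 1200.00, centroid at (41.00, 12.00).
top flange: A = 50 × 24 = 1200.00, centroid at (41.00, 228.00).
ΣA = 6240.00 in², ΣAX̄ = 129120.00 in³, ΣAȲ = 748800.00 in³.
X̄ = 129120.00/6240.00 = 20.69 in; Ȳ = 748800.00/6240.00 = 120.00 in.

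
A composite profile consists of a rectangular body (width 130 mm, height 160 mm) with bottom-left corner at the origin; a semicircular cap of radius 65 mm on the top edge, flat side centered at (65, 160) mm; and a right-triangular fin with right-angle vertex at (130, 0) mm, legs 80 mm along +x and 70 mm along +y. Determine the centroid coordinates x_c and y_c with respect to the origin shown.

x_c = 73.49 mm, y_c = 98.37 mm

rectangular body: A = 130 × 160 = 20800.00, centroid at (65.00, 80.00).
semicircular top: A = ½π·65² = 6636.61, centroid at (65.00, 187.59).
triangular fin: A = ½·80·70 = 2800.00, centroid at (156.67, 23.33).
ΣA = 30236.61 mm²
ΣAx_c = (20800.00)(65.00) + (6636.61)(65.00) + (2800.00)(156.67) = 2222046.61 mm³
ΣAy_c = (20800.00)(80.00) + (6636.61)(187.59) + (2800.00)(23.33) = 2974274.98 mm³
x_c = 2222046.61 / 30236.61 = 73.49 mm
y_c = 2974274.98 / 30236.61 = 98.37 mm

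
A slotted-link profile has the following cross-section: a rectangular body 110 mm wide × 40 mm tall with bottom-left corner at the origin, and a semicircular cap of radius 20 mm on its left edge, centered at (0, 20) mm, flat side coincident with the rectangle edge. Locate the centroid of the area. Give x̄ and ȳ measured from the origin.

x̄ = 47.07 mm, ȳ = 20.00 mm

Part | A | x̄ᵢ | ȳᵢ | A·x̄ᵢ | A·ȳᵢ
rectangular body | 4400.00 | 55.00 | 20.00 | 242000.00 | 88000.00
semicircular end | 628.32 | -8.49 | 20.00 | -5333.33 | 12566.37
Σ | 5028.32 |  |  | 236666.67 | 100566.37
x̄ = 236666.67 / 5028.32 = 47.07 mm
ȳ = 100566.37 / 5028.32 = 20.00 mm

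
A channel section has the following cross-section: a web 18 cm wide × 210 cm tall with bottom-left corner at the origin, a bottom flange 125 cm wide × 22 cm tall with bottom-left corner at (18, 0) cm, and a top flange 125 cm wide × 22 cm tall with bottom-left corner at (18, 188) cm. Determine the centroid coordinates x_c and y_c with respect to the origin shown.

web: A = 18 × 210 = 3780.00, centroid at (9.00, 105.00).
bottom flange: A = 125 × 22 = 2750.00, centroid at (80.50, 11.00).
top flange: A = 125 × 22 = 2750.00, centroid at (80.50, 199.00).
ΣA = 9280.00 cm²
ΣAx_c = (3780.00)(9.00) + (2750.00)(80.50) + (2750.00)(80.50) = 476770.00 cm³
ΣAy_c = (3780.00)(105.00) + (2750.00)(11.00) + (2750.00)(199.00) = 974400.00 cm³
x_c = 476770.00 / 9280.00 = 51.38 cm
y_c = 974400.00 / 9280.00 = 105.00 cm

x_c = 51.38 cm, y_c = 105.00 cm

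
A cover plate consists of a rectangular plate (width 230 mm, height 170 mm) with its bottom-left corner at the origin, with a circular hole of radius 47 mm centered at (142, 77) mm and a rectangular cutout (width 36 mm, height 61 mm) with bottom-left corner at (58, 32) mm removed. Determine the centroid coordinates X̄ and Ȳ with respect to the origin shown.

Part | A | x̄ᵢ | ȳᵢ | A·x̄ᵢ | A·ȳᵢ
plate | 39100.00 | 115.00 | 85.00 | 4496500.00 | 3323500.00
hole 1 | -6939.78 | 142.00 | 77.00 | -985448.50 | -534362.92
hole 2 | -2196.00 | 76.00 | 62.50 | -166896.00 | -137250.00
Σ | 29964.22 |  |  | 3344155.50 | 2651887.08
X̄ = 3344155.50 / 29964.22 = 111.60 mm
Ȳ = 2651887.08 / 29964.22 = 88.50 mm

X̄ = 111.60 mm, Ȳ = 88.50 mm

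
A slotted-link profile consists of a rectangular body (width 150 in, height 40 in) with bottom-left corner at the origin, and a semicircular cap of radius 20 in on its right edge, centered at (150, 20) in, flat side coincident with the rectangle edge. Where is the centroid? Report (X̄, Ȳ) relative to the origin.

Part | A | x̄ᵢ | ȳᵢ | A·x̄ᵢ | A·ȳᵢ
rectangular body | 6000.00 | 75.00 | 20.00 | 450000.00 | 120000.00
semicircular end | 628.32 | 158.49 | 20.00 | 99581.11 | 12566.37
Σ | 6628.32 |  |  | 549581.11 | 132566.37
X̄ = 549581.11 / 6628.32 = 82.91 in
Ȳ = 132566.37 / 6628.32 = 20.00 in

X̄ = 82.91 in, Ȳ = 20.00 in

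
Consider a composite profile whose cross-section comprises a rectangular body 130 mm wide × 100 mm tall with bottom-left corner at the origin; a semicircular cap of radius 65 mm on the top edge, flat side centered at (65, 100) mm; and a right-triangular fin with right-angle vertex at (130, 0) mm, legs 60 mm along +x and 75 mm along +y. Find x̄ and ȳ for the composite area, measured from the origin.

x̄ = 73.74 mm, ȳ = 70.96 mm

Part | A | x̄ᵢ | ȳᵢ | A·x̄ᵢ | A·ȳᵢ
rectangular body | 13000.00 | 65.00 | 50.00 | 845000.00 | 650000.00
semicircular top | 6636.61 | 65.00 | 127.59 | 431379.94 | 846744.78
triangular fin | 2250.00 | 150.00 | 25.00 | 337500.00 | 56250.00
Σ | 21886.61 |  |  | 1613879.94 | 1552994.78
x̄ = 1613879.94 / 21886.61 = 73.74 mm
ȳ = 1552994.78 / 21886.61 = 70.96 mm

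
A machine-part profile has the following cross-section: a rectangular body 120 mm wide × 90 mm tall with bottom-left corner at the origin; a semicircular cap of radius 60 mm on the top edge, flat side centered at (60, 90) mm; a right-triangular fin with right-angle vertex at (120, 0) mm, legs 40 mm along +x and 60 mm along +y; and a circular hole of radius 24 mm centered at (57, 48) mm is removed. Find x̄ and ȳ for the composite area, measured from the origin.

x̄ = 65.90 mm, ȳ = 67.91 mm

rectangular body: A = 120 × 90 = 10800.00, centroid at (60.00, 45.00).
semicircular top: A = ½π·60² = 5654.87, centroid at (60.00, 115.46).
triangular fin: A = ½·40·60 = 1200.00, centroid at (133.33, 20.00).
hole: A = −π·24² = -1809.56, centroid at (57.00, 48.00).
ΣA = 15845.31 mm²
ΣAx̄ = (10800.00)(60.00) + (5654.87)(60.00) + (1200.00)(133.33) + (-1809.56)(57.00) = 1044147.24 mm³
ΣAȳ = (10800.00)(45.00) + (5654.87)(115.46) + (1200.00)(20.00) + (-1809.56)(48.00) = 1076079.26 mm³
x̄ = 1044147.24 / 15845.31 = 65.90 mm
ȳ = 1076079.26 / 15845.31 = 67.91 mm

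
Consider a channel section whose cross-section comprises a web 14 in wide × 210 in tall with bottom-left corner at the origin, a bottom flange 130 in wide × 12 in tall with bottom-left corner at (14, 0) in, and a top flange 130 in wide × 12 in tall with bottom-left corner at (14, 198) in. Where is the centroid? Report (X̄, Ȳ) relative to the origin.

Part | A | x̄ᵢ | ȳᵢ | A·x̄ᵢ | A·ȳᵢ
web | 2940.00 | 7.00 | 105.00 | 20580.00 | 308700.00
bottom flange | 1560.00 | 79.00 | 6.00 | 123240.00 | 9360.00
top flange | 1560.00 | 79.00 | 204.00 | 123240.00 | 318240.00
Σ | 6060.00 |  |  | 267060.00 | 636300.00
X̄ = 267060.00 / 6060.00 = 44.07 in
Ȳ = 636300.00 / 6060.00 = 105.00 in

X̄ = 44.07 in, Ȳ = 105.00 in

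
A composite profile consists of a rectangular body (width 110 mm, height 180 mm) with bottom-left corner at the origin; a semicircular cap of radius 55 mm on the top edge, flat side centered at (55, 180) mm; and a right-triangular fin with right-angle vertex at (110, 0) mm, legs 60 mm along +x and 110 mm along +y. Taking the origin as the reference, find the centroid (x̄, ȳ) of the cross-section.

x̄ = 63.89 mm, ȳ = 103.02 mm

rectangular body: A = 110 × 180 = 19800.00, centroid at (55.00, 90.00).
semicircular top: A = ½π·55² = 4751.66, centroid at (55.00, 203.34).
triangular fin: A = ½·60·110 = 3300.00, centroid at (130.00, 36.67).
ΣA = 27851.66 mm²
ΣAx̄ = (19800.00)(55.00) + (4751.66)(55.00) + (3300.00)(130.00) = 1779341.24 mm³
ΣAȳ = (19800.00)(90.00) + (4751.66)(203.34) + (3300.00)(36.67) = 2869215.27 mm³
x̄ = 1779341.24 / 27851.66 = 63.89 mm
ȳ = 2869215.27 / 27851.66 = 103.02 mm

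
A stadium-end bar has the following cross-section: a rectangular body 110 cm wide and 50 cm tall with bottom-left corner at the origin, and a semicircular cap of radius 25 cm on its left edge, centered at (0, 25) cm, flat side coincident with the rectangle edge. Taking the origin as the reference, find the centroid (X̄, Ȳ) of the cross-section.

X̄ = 45.06 cm, Ȳ = 25.00 cm

rectangular body: A = 110 × 50 = 5500.00, centroid at (55.00, 25.00).
semicircular end: A = ½π·25² = 981.75, centroid at (-10.61, 25.00).
ΣA = 6481.75 cm²
ΣAX̄ = (5500.00)(55.00) + (981.75)(-10.61) = 292083.33 cm³
ΣAȲ = (5500.00)(25.00) + (981.75)(25.00) = 162043.69 cm³
X̄ = 292083.33 / 6481.75 = 45.06 cm
Ȳ = 162043.69 / 6481.75 = 25.00 cm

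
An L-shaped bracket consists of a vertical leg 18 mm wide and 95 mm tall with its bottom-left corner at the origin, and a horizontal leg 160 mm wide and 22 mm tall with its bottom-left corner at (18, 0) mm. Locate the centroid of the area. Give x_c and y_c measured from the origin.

x_c = 68.90 mm, y_c = 22.93 mm

Part | A | x̄ᵢ | ȳᵢ | A·x̄ᵢ | A·ȳᵢ
vertical leg | 1710.00 | 9.00 | 47.50 | 15390.00 | 81225.00
horizontal leg | 3520.00 | 98.00 | 11.00 | 344960.00 | 38720.00
Σ | 5230.00 |  |  | 360350.00 | 119945.00
x_c = 360350.00 / 5230.00 = 68.90 mm
y_c = 119945.00 / 5230.00 = 22.93 mm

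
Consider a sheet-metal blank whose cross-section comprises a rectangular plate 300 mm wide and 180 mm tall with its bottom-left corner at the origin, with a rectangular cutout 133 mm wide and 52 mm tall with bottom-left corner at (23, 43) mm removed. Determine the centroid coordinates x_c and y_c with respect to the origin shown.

plate: A = 300 × 180 = 54000.00, centroid at (150.00, 90.00).
hole: A = −(133 × 52) = -6916.00, centroid at (89.50, 69.00).
ΣA = 47084.00 mm²
ΣAx_c = (54000.00)(150.00) + (-6916.00)(89.50) = 7481018.00 mm³
ΣAy_c = (54000.00)(90.00) + (-6916.00)(69.00) = 4382796.00 mm³
x_c = 7481018.00 / 47084.00 = 158.89 mm
y_c = 4382796.00 / 47084.00 = 93.08 mm

x_c = 158.89 mm, y_c = 93.08 mm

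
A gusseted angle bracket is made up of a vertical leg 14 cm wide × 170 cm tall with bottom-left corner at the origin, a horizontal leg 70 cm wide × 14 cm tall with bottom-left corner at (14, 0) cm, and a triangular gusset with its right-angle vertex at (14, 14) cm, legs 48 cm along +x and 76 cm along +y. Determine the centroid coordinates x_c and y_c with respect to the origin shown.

vertical leg: A = 14 × 170 = 2380.00, centroid at (7.00, 85.00).
horizontal leg: A = 70 × 14 = 980.00, centroid at (49.00, 7.00).
gusset: A = ½·48·76 = 1824.00, centroid at (30.00, 39.33).
ΣA = 5184.00 cm², ΣAx_c = 119400.00 cm³, ΣAy_c = 280904.00 cm³.
x_c = 119400.00/5184.00 = 23.03 cm; y_c = 280904.00/5184.00 = 54.19 cm.

x_c = 23.03 cm, y_c = 54.19 cm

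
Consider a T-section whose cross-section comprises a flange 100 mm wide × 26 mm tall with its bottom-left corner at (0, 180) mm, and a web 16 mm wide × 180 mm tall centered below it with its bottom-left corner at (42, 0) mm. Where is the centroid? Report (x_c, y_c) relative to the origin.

web: A = 16 × 180 = 2880.00, centroid at (50.00, 90.00).
flange: A = 100 × 26 = 2600.00, centroid at (50.00, 193.00).
ΣA = 5480.00 mm²
ΣAx_c = (2880.00)(50.00) + (2600.00)(50.00) = 274000.00 mm³
ΣAy_c = (2880.00)(90.00) + (2600.00)(193.00) = 761000.00 mm³
x_c = 274000.00 / 5480.00 = 50.00 mm
y_c = 761000.00 / 5480.00 = 138.87 mm

x_c = 50.00 mm, y_c = 138.87 mm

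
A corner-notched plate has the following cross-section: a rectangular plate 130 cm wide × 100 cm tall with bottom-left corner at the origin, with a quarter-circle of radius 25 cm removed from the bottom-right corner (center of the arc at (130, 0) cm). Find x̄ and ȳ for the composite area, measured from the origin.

x̄ = 62.87 cm, ȳ = 51.55 cm

plate: A = 130 × 100 = 13000.00, centroid at (65.00, 50.00).
removed quarter-circle: A = −¼π·25² = -490.87, centroid at (119.39, 10.61).
ΣA = 12509.13 cm²
ΣAx̄ = (13000.00)(65.00) + (-490.87)(119.39) = 786394.73 cm³
ΣAȳ = (13000.00)(50.00) + (-490.87)(10.61) = 644791.67 cm³
x̄ = 786394.73 / 12509.13 = 62.87 cm
ȳ = 644791.67 / 12509.13 = 51.55 cm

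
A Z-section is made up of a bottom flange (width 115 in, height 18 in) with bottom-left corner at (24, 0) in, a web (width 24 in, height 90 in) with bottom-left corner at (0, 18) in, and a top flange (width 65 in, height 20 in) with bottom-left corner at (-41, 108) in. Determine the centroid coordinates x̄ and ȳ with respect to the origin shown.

x̄ = 33.20 in, ȳ = 55.72 in

Part | A | x̄ᵢ | ȳᵢ | A·x̄ᵢ | A·ȳᵢ
bottom flange | 2070.00 | 81.50 | 9.00 | 168705.00 | 18630.00
web | 2160.00 | 12.00 | 63.00 | 25920.00 | 136080.00
top flange | 1300.00 | -8.50 | 118.00 | -11050.00 | 153400.00
Σ | 5530.00 |  |  | 183575.00 | 308110.00
x̄ = 183575.00 / 5530.00 = 33.20 in
ȳ = 308110.00 / 5530.00 = 55.72 in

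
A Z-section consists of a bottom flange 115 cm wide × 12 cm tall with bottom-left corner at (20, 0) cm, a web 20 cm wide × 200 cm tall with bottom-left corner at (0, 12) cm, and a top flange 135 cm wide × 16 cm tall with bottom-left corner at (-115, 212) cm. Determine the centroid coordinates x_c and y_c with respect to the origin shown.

x_c = 5.88 cm, y_c = 123.54 cm

bottom flange: A = 115 × 12 = 1380.00, centroid at (77.50, 6.00).
web: A = 20 × 200 = 4000.00, centroid at (10.00, 112.00).
top flange: A = 135 × 16 = 2160.00, centroid at (-47.50, 220.00).
ΣA = 7540.00 cm², ΣAx_c = 44350.00 cm³, ΣAy_c = 931480.00 cm³.
x_c = 44350.00/7540.00 = 5.88 cm; y_c = 931480.00/7540.00 = 123.54 cm.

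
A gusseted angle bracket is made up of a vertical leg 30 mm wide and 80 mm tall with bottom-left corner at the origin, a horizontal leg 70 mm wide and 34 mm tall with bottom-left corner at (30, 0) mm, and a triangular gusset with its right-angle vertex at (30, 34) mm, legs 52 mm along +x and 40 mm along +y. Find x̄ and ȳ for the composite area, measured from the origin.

vertical leg: A = 30 × 80 = 2400.00, centroid at (15.00, 40.00).
horizontal leg: A = 70 × 34 = 2380.00, centroid at (65.00, 17.00).
gusset: A = ½·52·40 = 1040.00, centroid at (47.33, 47.33).
ΣA = 5820.00 mm²
ΣAx̄ = (2400.00)(15.00) + (2380.00)(65.00) + (1040.00)(47.33) = 239926.67 mm³
ΣAȳ = (2400.00)(40.00) + (2380.00)(17.00) + (1040.00)(47.33) = 185686.67 mm³
x̄ = 239926.67 / 5820.00 = 41.22 mm
ȳ = 185686.67 / 5820.00 = 31.90 mm

x̄ = 41.22 mm, ȳ = 31.90 mm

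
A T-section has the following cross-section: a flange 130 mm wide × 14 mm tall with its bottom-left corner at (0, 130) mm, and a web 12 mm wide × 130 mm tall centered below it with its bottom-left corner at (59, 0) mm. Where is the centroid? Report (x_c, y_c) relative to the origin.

Part | A | x̄ᵢ | ȳᵢ | A·x̄ᵢ | A·ȳᵢ
web | 1560.00 | 65.00 | 65.00 | 101400.00 | 101400.00
flange | 1820.00 | 65.00 | 137.00 | 118300.00 | 249340.00
Σ | 3380.00 |  |  | 219700.00 | 350740.00
x_c = 219700.00 / 3380.00 = 65.00 mm
y_c = 350740.00 / 3380.00 = 103.77 mm

x_c = 65.00 mm, y_c = 103.77 mm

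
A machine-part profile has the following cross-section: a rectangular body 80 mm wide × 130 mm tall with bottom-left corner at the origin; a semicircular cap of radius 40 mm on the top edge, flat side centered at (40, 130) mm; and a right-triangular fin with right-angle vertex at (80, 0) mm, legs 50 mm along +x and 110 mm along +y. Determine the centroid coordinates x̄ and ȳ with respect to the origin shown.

rectangular body: A = 80 × 130 = 10400.00, centroid at (40.00, 65.00).
semicircular top: A = ½π·40² = 2513.27, centroid at (40.00, 146.98).
triangular fin: A = ½·50·110 = 2750.00, centroid at (96.67, 36.67).
ΣA = 15663.27 mm²
ΣAx̄ = (10400.00)(40.00) + (2513.27)(40.00) + (2750.00)(96.67) = 782364.30 mm³
ΣAȳ = (10400.00)(65.00) + (2513.27)(146.98) + (2750.00)(36.67) = 1146225.64 mm³
x̄ = 782364.30 / 15663.27 = 49.95 mm
ȳ = 1146225.64 / 15663.27 = 73.18 mm

x̄ = 49.95 mm, ȳ = 73.18 mm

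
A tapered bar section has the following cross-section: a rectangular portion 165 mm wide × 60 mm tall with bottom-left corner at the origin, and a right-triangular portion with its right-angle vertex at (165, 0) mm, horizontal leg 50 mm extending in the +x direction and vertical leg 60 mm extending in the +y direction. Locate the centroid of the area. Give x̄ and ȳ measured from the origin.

rectangular portion: A = 165 × 60 = 9900.00, centroid at (82.50, 30.00).
triangular portion: A = ½·50·60 = 1500.00, centroid at (181.67, 20.00).
ΣA = 11400.00 mm²
ΣAx̄ = (9900.00)(82.50) + (1500.00)(181.67) = 1089250.00 mm³
ΣAȳ = (9900.00)(30.00) + (1500.00)(20.00) = 327000.00 mm³
x̄ = 1089250.00 / 11400.00 = 95.55 mm
ȳ = 327000.00 / 11400.00 = 28.68 mm

x̄ = 95.55 mm, ȳ = 28.68 mm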